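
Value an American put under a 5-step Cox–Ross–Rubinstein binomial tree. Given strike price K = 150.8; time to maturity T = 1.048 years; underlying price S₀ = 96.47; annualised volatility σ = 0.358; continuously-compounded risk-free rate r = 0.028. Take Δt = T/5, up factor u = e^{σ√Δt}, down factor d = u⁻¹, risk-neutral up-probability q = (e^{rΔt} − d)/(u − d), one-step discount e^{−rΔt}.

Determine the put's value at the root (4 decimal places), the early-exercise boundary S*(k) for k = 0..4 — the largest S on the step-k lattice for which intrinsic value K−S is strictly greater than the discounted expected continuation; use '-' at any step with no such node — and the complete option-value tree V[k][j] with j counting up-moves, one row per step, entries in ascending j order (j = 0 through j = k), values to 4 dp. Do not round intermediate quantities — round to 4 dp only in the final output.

Δt=0.20960  u=1.17810  d=0.84883  q=0.47699  discount=0.99415
step 5 (expiry): payoffs max(K−S,0) = 108.2903 91.8003 68.9137 37.1490 0.0000 0.0000
step 4: (k=4,j=0): S=50.0805, (K−S)⁺=100.7195, hold=99.8370 ⇒ V=100.7195 exercise | (k=4,j=1): S=69.5073, (K−S)⁺=81.2927, hold=80.4102 ⇒ V=81.2927 exercise | (k=4,j=2): S=96.4700, (K−S)⁺=54.3300, hold=53.4476 ⇒ V=54.3300 exercise | (k=4,j=3): S=133.8918, (K−S)⁺=16.9082, hold=19.3155 ⇒ V=19.3155 continue | (k=4,j=4): S=185.8299, (K−S)⁺=0.0000, hold=0.0000 ⇒ V=0.0000 continue  boundary S*=96.4700
step 3: (k=3,j=0): S=58.9997, (K−S)⁺=91.8003, hold=90.9179 ⇒ V=91.8003 exercise | (k=3,j=1): S=81.8863, (K−S)⁺=68.9137, hold=68.0312 ⇒ V=68.9137 exercise | (k=3,j=2): S=113.6510, (K−S)⁺=37.1490, hold=37.4082 ⇒ V=37.4082 continue | (k=3,j=3): S=157.7374, (K−S)⁺=0.0000, hold=10.0431 ⇒ V=10.0431 continue  boundary S*=81.8863
step 2: (k=2,j=0): S=69.5073, (K−S)⁺=81.2927, hold=80.4102 ⇒ V=81.2927 exercise | (k=2,j=1): S=96.4700, (K−S)⁺=54.3300, hold=53.5705 ⇒ V=54.3300 exercise | (k=2,j=2): S=133.8918, (K−S)⁺=16.9082, hold=24.2127 ⇒ V=24.2127 continue  boundary S*=96.4700
step 1: (k=1,j=0): S=81.8863, (K−S)⁺=68.9137, hold=68.0312 ⇒ V=68.9137 exercise | (k=1,j=1): S=113.6510, (K−S)⁺=37.1490, hold=39.7304 ⇒ V=39.7304 continue  boundary S*=81.8863
step 0: (k=0,j=0): S=96.4700, (K−S)⁺=54.3300, hold=54.6717 ⇒ V=54.6717 continue  boundary S*=-

price = 54.6717
boundary = - 81.8863 96.4700 81.8863 96.4700
tree:
54.6717
68.9137 39.7304
81.2927 54.3300 24.2127
91.8003 68.9137 37.4082 10.0431
100.7195 81.2927 54.3300 19.3155 0.0000
108.2903 91.8003 68.9137 37.1490 0.0000 0.0000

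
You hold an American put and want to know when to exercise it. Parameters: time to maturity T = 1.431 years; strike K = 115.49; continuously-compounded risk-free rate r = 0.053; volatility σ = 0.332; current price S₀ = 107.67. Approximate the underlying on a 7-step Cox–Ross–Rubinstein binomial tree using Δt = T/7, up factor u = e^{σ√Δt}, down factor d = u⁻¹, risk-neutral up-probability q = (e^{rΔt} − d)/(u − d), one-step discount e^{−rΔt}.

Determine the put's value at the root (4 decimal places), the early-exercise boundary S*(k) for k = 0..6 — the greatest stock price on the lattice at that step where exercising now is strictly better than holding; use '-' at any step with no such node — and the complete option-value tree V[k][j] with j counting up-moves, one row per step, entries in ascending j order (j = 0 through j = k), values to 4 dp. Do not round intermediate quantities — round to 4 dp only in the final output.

params: Δt=0.20443 u=1.16196 d=0.86061 q=0.49869 e^(-rΔt)=0.98922
t_7 payoffs: 77.8411 64.6582 46.8592 22.8277 0.0000 0.0000 0.0000 0.0000
t_6: node(6,0) S=43.7465 payoff=71.7435 vs cont=70.4989 → 71.7435 [stop]  node(6,1) S=59.0646 payoff=56.4254 vs cont=55.1808 → 56.4254 [stop]  node(6,2) S=79.7464 payoff=35.7436 vs cont=34.4991 → 35.7436 [stop]  node(6,3) S=107.6700 payoff=7.8200 vs cont=11.3204 → 11.3204 [wait]  node(6,4) S=145.3712 payoff=0.0000 vs cont=0.0000 → 0.0000 [wait]  node(6,5) S=196.2737 payoff=0.0000 vs cont=0.0000 → 0.0000 [wait]  node(6,6) S=264.9999 payoff=0.0000 vs cont=0.0000 → 0.0000 [wait]  ⇒ S*(6)=79.7464
t_5: node(5,0) S=50.8318 payoff=64.6582 vs cont=63.4136 → 64.6582 [stop]  node(5,1) S=68.6308 payoff=46.8592 vs cont=45.6146 → 46.8592 [stop]  node(5,2) S=92.6623 payoff=22.8277 vs cont=23.3100 → 23.3100 [wait]  node(5,3) S=125.1084 payoff=0.0000 vs cont=5.6138 → 5.6138 [wait]  node(5,4) S=168.9158 payoff=0.0000 vs cont=0.0000 → 0.0000 [wait]  node(5,5) S=228.0625 payoff=0.0000 vs cont=0.0000 → 0.0000 [wait]  ⇒ S*(5)=68.6308
t_4: node(4,0) S=59.0646 payoff=56.4254 vs cont=55.1808 → 56.4254 [stop]  node(4,1) S=79.7464 payoff=35.7436 vs cont=34.7370 → 35.7436 [stop]  node(4,2) S=107.6700 payoff=7.8200 vs cont=14.3290 → 14.3290 [wait]  node(4,3) S=145.3712 payoff=0.0000 vs cont=2.7839 → 2.7839 [wait]  node(4,4) S=196.2737 payoff=0.0000 vs cont=0.0000 → 0.0000 [wait]  ⇒ S*(4)=79.7464
t_3: node(3,0) S=68.6308 payoff=46.8592 vs cont=45.6146 → 46.8592 [stop]  node(3,1) S=92.6623 payoff=22.8277 vs cont=24.7942 → 24.7942 [wait]  node(3,2) S=125.1084 payoff=0.0000 vs cont=8.4792 → 8.4792 [wait]  node(3,3) S=168.9158 payoff=0.0000 vs cont=1.3806 → 1.3806 [wait]  ⇒ S*(3)=68.6308
t_2: node(2,0) S=79.7464 payoff=35.7436 vs cont=35.4691 → 35.7436 [stop]  node(2,1) S=107.6700 payoff=7.8200 vs cont=16.4785 → 16.4785 [wait]  node(2,2) S=145.3712 payoff=0.0000 vs cont=4.8859 → 4.8859 [wait]  ⇒ S*(2)=79.7464
t_1: node(1,0) S=92.6623 payoff=22.8277 vs cont=25.8546 → 25.8546 [wait]  node(1,1) S=125.1084 payoff=0.0000 vs cont=10.5821 → 10.5821 [wait]  ⇒ S*(1)=-
t_0: node(0,0) S=107.6700 payoff=7.8200 vs cont=18.0418 → 18.0418 [wait]  ⇒ S*(0)=-

price = 18.0418
boundary = - - 79.7464 68.6308 79.7464 68.6308 79.7464
tree:
18.0418
25.8546 10.5821
35.7436 16.4785 4.8859
46.8592 24.7942 8.4792 1.3806
56.4254 35.7436 14.3290 2.7839 0.0000
64.6582 46.8592 23.3100 5.6138 0.0000 0.0000
71.7435 56.4254 35.7436 11.3204 0.0000 0.0000 0.0000
77.8411 64.6582 46.8592 22.8277 0.0000 0.0000 0.0000 0.0000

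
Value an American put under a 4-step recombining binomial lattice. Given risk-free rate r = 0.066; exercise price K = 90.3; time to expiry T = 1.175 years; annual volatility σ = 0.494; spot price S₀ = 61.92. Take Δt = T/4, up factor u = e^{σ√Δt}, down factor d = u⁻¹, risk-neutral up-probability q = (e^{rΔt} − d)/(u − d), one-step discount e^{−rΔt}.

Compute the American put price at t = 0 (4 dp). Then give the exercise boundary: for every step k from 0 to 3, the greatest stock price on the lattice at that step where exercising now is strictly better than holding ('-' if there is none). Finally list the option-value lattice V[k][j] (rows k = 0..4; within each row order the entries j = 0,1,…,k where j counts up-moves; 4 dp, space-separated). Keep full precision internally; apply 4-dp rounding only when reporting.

price = 30.9396
boundary = - 47.3753 36.2471 47.3753
tree:
30.9396
42.9247 18.6920
54.0529 29.1305 7.6807
62.5671 42.9247 14.7641 0.0000
69.0814 54.0529 28.3800 0.0000 0.0000

params: Δt=0.29375 u=1.30701 d=0.76511 q=0.46959 e^(-rΔt)=0.98080
t_4 payoffs: 69.0814 54.0529 28.3800 0.0000 0.0000
t_3: node(3,0) S=27.7329 payoff=62.5671 vs cont=60.8333 → 62.5671 [stop]  node(3,1) S=47.3753 payoff=42.9247 vs cont=41.1908 → 42.9247 [stop]  node(3,2) S=80.9300 payoff=9.3700 vs cont=14.7641 → 14.7641 [wait]  node(3,3) S=138.2506 payoff=0.0000 vs cont=0.0000 → 0.0000 [wait]  ⇒ S*(3)=47.3753
t_2: node(2,0) S=36.2471 payoff=54.0529 vs cont=52.3190 → 54.0529 [stop]  node(2,1) S=61.9200 payoff=28.3800 vs cont=29.1305 → 29.1305 [wait]  node(2,2) S=105.7763 payoff=0.0000 vs cont=7.6807 → 7.6807 [wait]  ⇒ S*(2)=36.2471
t_1: node(1,0) S=47.3753 payoff=42.9247 vs cont=41.5365 → 42.9247 [stop]  node(1,1) S=80.9300 payoff=9.3700 vs cont=18.6920 → 18.6920 [wait]  ⇒ S*(1)=47.3753
t_0: node(0,0) S=61.9200 payoff=28.3800 vs cont=30.9396 → 30.9396 [wait]  ⇒ S*(0)=-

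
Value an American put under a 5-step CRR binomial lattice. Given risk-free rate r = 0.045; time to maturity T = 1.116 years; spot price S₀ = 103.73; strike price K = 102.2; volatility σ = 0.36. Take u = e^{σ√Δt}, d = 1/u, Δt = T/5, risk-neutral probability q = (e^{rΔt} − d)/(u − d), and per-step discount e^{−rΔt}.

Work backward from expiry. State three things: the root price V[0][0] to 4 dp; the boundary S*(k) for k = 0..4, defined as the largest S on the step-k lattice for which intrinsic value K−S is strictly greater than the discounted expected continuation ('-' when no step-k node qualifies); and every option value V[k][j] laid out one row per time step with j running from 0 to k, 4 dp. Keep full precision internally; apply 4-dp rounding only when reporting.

price = 13.2855
boundary = - - - 62.2747 73.8203
tree:
13.2855
19.9935 6.4980
28.9567 10.9706 1.9235
39.9253 18.0079 3.7883 0.0000
49.6651 28.3797 7.4608 0.0000 0.0000
57.8817 39.9253 14.6935 0.0000 0.0000 0.0000

Δt=0.22320  u=1.18540  d=0.84360  q=0.48712  discount=0.99001
step 5 (expiry): payoffs max(K−S,0) = 57.8817 39.9253 14.6935 0.0000 0.0000 0.0000
step 4: (k=4,j=0): S=52.5349, (K−S)⁺=49.6651, hold=48.6438 ⇒ V=49.6651 exercise | (k=4,j=1): S=73.8203, (K−S)⁺=28.3797, hold=27.3583 ⇒ V=28.3797 exercise | (k=4,j=2): S=103.7300, (K−S)⁺=0.0000, hold=7.4608 ⇒ V=7.4608 continue | (k=4,j=3): S=145.7581, (K−S)⁺=0.0000, hold=0.0000 ⇒ V=0.0000 continue | (k=4,j=4): S=204.8147, (K−S)⁺=0.0000, hold=0.0000 ⇒ V=0.0000 continue  boundary S*=73.8203
step 3: (k=3,j=0): S=62.2747, (K−S)⁺=39.9253, hold=38.9039 ⇒ V=39.9253 exercise | (k=3,j=1): S=87.5065, (K−S)⁺=14.6935, hold=18.0079 ⇒ V=18.0079 continue | (k=3,j=2): S=122.9613, (K−S)⁺=0.0000, hold=3.7883 ⇒ V=3.7883 continue | (k=3,j=3): S=172.7814, (K−S)⁺=0.0000, hold=0.0000 ⇒ V=0.0000 continue  boundary S*=62.2747
step 2: (k=2,j=0): S=73.8203, (K−S)⁺=28.3797, hold=28.9567 ⇒ V=28.9567 continue | (k=2,j=1): S=103.7300, (K−S)⁺=0.0000, hold=10.9706 ⇒ V=10.9706 continue | (k=2,j=2): S=145.7581, (K−S)⁺=0.0000, hold=1.9235 ⇒ V=1.9235 continue  boundary S*=-
step 1: (k=1,j=0): S=87.5065, (K−S)⁺=14.6935, hold=19.9935 ⇒ V=19.9935 continue | (k=1,j=1): S=122.9613, (K−S)⁺=0.0000, hold=6.4980 ⇒ V=6.4980 continue  boundary S*=-
step 0: (k=0,j=0): S=103.7300, (K−S)⁺=0.0000, hold=13.2855 ⇒ V=13.2855 continue  boundary S*=-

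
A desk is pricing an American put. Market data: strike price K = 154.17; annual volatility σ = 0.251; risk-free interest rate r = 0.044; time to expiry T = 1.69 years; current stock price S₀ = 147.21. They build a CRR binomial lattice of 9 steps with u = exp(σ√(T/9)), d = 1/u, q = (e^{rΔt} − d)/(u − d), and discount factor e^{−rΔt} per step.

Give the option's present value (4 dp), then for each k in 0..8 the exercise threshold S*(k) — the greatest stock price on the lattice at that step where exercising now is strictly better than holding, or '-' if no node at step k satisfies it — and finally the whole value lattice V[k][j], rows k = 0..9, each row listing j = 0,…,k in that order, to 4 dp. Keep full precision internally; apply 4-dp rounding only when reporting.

params: Δt=0.18778 u=1.11490 d=0.89694 q=0.51090 e^(-rΔt)=0.99177
t_9 payoffs: 98.8596 85.4188 68.7118 47.9449 22.1315 0.0000 0.0000 0.0000 0.0000 0.0000
t_8: node(8,0) S=61.6656 payoff=92.5044 vs cont=91.2358 → 92.5044 [stop]  node(8,1) S=76.6508 payoff=77.5192 vs cont=76.2507 → 77.5192 [stop]  node(8,2) S=95.2775 payoff=58.8925 vs cont=57.6240 → 58.8925 [stop]  node(8,3) S=118.4306 payoff=35.7394 vs cont=34.4709 → 35.7394 [stop]  node(8,4) S=147.2100 payoff=6.9600 vs cont=10.7355 → 10.7355 [wait]  node(8,5) S=182.9830 payoff=0.0000 vs cont=0.0000 → 0.0000 [wait]  node(8,6) S=227.4492 payoff=0.0000 vs cont=0.0000 → 0.0000 [wait]  node(8,7) S=282.7209 payoff=0.0000 vs cont=0.0000 → 0.0000 [wait]  node(8,8) S=351.4240 payoff=0.0000 vs cont=0.0000 → 0.0000 [wait]  ⇒ S*(8)=118.4306
t_7: node(7,0) S=68.7512 payoff=85.4188 vs cont=84.1503 → 85.4188 [stop]  node(7,1) S=85.4582 payoff=68.7118 vs cont=67.4433 → 68.7118 [stop]  node(7,2) S=106.2251 payoff=47.9449 vs cont=46.6764 → 47.9449 [stop]  node(7,3) S=132.0385 payoff=22.1315 vs cont=22.7760 → 22.7760 [wait]  node(7,4) S=164.1247 payoff=0.0000 vs cont=5.2075 → 5.2075 [wait]  node(7,5) S=204.0082 payoff=0.0000 vs cont=0.0000 → 0.0000 [wait]  node(7,6) S=253.5836 payoff=0.0000 vs cont=0.0000 → 0.0000 [wait]  node(7,7) S=315.2061 payoff=0.0000 vs cont=0.0000 → 0.0000 [wait]  ⇒ S*(7)=106.2251
t_6: node(6,0) S=76.6508 payoff=77.5192 vs cont=76.2507 → 77.5192 [stop]  node(6,1) S=95.2775 payoff=58.8925 vs cont=57.6240 → 58.8925 [stop]  node(6,2) S=118.4306 payoff=35.7394 vs cont=34.7975 → 35.7394 [stop]  node(6,3) S=147.2100 payoff=6.9600 vs cont=13.6867 → 13.6867 [wait]  node(6,4) S=182.9830 payoff=0.0000 vs cont=2.5261 → 2.5261 [wait]  node(6,5) S=227.4492 payoff=0.0000 vs cont=0.0000 → 0.0000 [wait]  node(6,6) S=282.7209 payoff=0.0000 vs cont=0.0000 → 0.0000 [wait]  ⇒ S*(6)=118.4306
t_5: node(5,0) S=85.4582 payoff=68.7118 vs cont=67.4433 → 68.7118 [stop]  node(5,1) S=106.2251 payoff=47.9449 vs cont=46.6764 → 47.9449 [stop]  node(5,2) S=132.0385 payoff=22.1315 vs cont=24.2714 → 24.2714 [wait]  node(5,3) S=164.1247 payoff=0.0000 vs cont=7.9191 → 7.9191 [wait]  node(5,4) S=204.0082 payoff=0.0000 vs cont=1.2253 → 1.2253 [wait]  node(5,5) S=253.5836 payoff=0.0000 vs cont=0.0000 → 0.0000 [wait]  ⇒ S*(5)=106.2251
t_4: node(4,0) S=95.2775 payoff=58.8925 vs cont=57.6240 → 58.8925 [stop]  node(4,1) S=118.4306 payoff=35.7394 vs cont=35.5552 → 35.7394 [stop]  node(4,2) S=147.2100 payoff=6.9600 vs cont=15.7860 → 15.7860 [wait]  node(4,3) S=182.9830 payoff=0.0000 vs cont=4.4622 → 4.4622 [wait]  node(4,4) S=227.4492 payoff=0.0000 vs cont=0.5944 → 0.5944 [wait]  ⇒ S*(4)=118.4306
t_3: node(3,0) S=106.2251 payoff=47.9449 vs cont=46.6764 → 47.9449 [stop]  node(3,1) S=132.0385 payoff=22.1315 vs cont=25.3351 → 25.3351 [wait]  node(3,2) S=164.1247 payoff=0.0000 vs cont=9.9184 → 9.9184 [wait]  node(3,3) S=204.0082 payoff=0.0000 vs cont=2.4657 → 2.4657 [wait]  ⇒ S*(3)=106.2251
t_2: node(2,0) S=118.4306 payoff=35.7394 vs cont=36.0941 → 36.0941 [wait]  node(2,1) S=147.2100 payoff=6.9600 vs cont=17.3151 → 17.3151 [wait]  node(2,2) S=182.9830 payoff=0.0000 vs cont=6.0605 → 6.0605 [wait]  ⇒ S*(2)=-
t_1: node(1,0) S=132.0385 payoff=22.1315 vs cont=26.2819 → 26.2819 [wait]  node(1,1) S=164.1247 payoff=0.0000 vs cont=11.4700 → 11.4700 [wait]  ⇒ S*(1)=-
t_0: node(0,0) S=147.2100 payoff=6.9600 vs cont=18.5605 → 18.5605 [wait]  ⇒ S*(0)=-

price = 18.5605
boundary = - - - 106.2251 118.4306 106.2251 118.4306 106.2251 118.4306
tree:
18.5605
26.2819 11.4700
36.0941 17.3151 6.0605
47.9449 25.3351 9.9184 2.4657
58.8925 35.7394 15.7860 4.4622 0.5944
68.7118 47.9449 24.2714 7.9191 1.2253 0.0000
77.5192 58.8925 35.7394 13.6867 2.5261 0.0000 0.0000
85.4188 68.7118 47.9449 22.7760 5.2075 0.0000 0.0000 0.0000
92.5044 77.5192 58.8925 35.7394 10.7355 0.0000 0.0000 0.0000 0.0000
98.8596 85.4188 68.7118 47.9449 22.1315 0.0000 0.0000 0.0000 0.0000 0.0000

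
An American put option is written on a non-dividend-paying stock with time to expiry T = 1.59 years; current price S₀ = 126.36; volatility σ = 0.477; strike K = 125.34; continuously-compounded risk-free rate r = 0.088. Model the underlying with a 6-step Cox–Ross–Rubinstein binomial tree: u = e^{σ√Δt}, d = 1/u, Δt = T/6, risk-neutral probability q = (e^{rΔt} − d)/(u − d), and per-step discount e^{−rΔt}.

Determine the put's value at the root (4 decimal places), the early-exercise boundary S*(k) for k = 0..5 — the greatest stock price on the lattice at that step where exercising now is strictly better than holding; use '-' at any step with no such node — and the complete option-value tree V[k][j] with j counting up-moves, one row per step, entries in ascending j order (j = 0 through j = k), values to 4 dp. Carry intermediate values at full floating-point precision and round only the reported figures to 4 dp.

price = 21.6247
boundary = - - 77.3262 60.4903 77.3262 98.8481
tree:
21.6247
32.8430 10.8318
48.0138 18.4221 3.3450
64.8497 30.4041 6.6676 0.0000
78.0201 48.0138 13.2905 0.0000 0.0000
88.3229 64.8497 26.4919 0.0000 0.0000 0.0000
96.3825 78.0201 48.0138 0.0000 0.0000 0.0000 0.0000

Δt=0.26500, u=1.27833, d=0.78227, q=0.48648, disc=e^(-rΔt)=0.97695
k=6 terminal: V=max(K-S,0) → 96.3825 78.0201 48.0138 0.0000 0.0000 0.0000 0.0000
k=5: j=0 S=37.0171 intr=88.3229 cont=85.4337 V=88.3229[EX]; j=1 S=60.4903 intr=64.8497 cont=61.9606 V=64.8497[EX]; j=2 S=98.8481 intr=26.4919 cont=24.0876 V=26.4919[EX]; j=3 S=161.5292 intr=0.0000 cont=0.0000 V=0.0000[hold]; j=4 S=263.9573 intr=0.0000 cont=0.0000 V=0.0000[hold]; j=5 S=431.3366 intr=0.0000 cont=0.0000 V=0.0000[hold]  S*(5)=98.8481
k=4: j=0 S=47.3199 intr=78.0201 cont=75.1309 V=78.0201[EX]; j=1 S=77.3262 intr=48.0138 cont=45.1246 V=48.0138[EX]; j=2 S=126.3600 intr=0.0000 cont=13.2905 V=13.2905[hold]; j=3 S=206.4868 intr=0.0000 cont=0.0000 V=0.0000[hold]; j=4 S=337.4233 intr=0.0000 cont=0.0000 V=0.0000[hold]  S*(4)=77.3262
k=3: j=0 S=60.4903 intr=64.8497 cont=61.9606 V=64.8497[EX]; j=1 S=98.8481 intr=26.4919 cont=30.4041 V=30.4041[hold]; j=2 S=161.5292 intr=0.0000 cont=6.6676 V=6.6676[hold]; j=3 S=263.9573 intr=0.0000 cont=0.0000 V=0.0000[hold]  S*(3)=60.4903
k=2: j=0 S=77.3262 intr=48.0138 cont=46.9840 V=48.0138[EX]; j=1 S=126.3600 intr=0.0000 cont=18.4221 V=18.4221[hold]; j=2 S=206.4868 intr=0.0000 cont=3.3450 V=3.3450[hold]  S*(2)=77.3262
k=1: j=0 S=98.8481 intr=26.4919 cont=32.8430 V=32.8430[hold]; j=1 S=161.5292 intr=0.0000 cont=10.8318 V=10.8318[hold]  S*(1)=-
k=0: j=0 S=126.3600 intr=0.0000 cont=21.6247 V=21.6247[hold]  S*(0)=-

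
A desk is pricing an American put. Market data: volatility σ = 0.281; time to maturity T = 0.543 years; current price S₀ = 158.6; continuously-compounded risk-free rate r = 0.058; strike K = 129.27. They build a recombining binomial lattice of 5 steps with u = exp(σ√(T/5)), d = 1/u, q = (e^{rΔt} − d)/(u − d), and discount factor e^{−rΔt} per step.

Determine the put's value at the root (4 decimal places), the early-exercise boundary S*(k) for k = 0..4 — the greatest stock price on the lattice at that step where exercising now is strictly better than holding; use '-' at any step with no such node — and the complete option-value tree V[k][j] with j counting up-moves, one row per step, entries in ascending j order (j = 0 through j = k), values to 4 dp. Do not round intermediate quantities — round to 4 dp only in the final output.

price = 2.1380
boundary = - - - - 109.5057
tree:
2.1380
3.8667 0.5099
6.8602 1.0491 0.0000
11.8605 2.1587 0.0000 0.0000
19.7643 4.4417 0.0000 0.0000 0.0000
29.4494 9.1395 0.0000 0.0000 0.0000 0.0000

Δt=0.10860, u=1.09703, d=0.91156, q=0.51093, disc=e^(-rΔt)=0.99372
k=5 terminal: V=max(K-S,0) → 29.4494 9.1395 0.0000 0.0000 0.0000 0.0000
k=4: j=0 S=109.5057 intr=19.7643 cont=18.9526 V=19.7643[EX]; j=1 S=131.7862 intr=0.0000 cont=4.4417 V=4.4417[hold]; j=2 S=158.6000 intr=0.0000 cont=0.0000 V=0.0000[hold]; j=3 S=190.8694 intr=0.0000 cont=0.0000 V=0.0000[hold]; j=4 S=229.7046 intr=0.0000 cont=0.0000 V=0.0000[hold]  S*(4)=109.5057
k=3: j=0 S=120.1305 intr=9.1395 cont=11.8605 V=11.8605[hold]; j=1 S=144.5728 intr=0.0000 cont=2.1587 V=2.1587[hold]; j=2 S=173.9882 intr=0.0000 cont=0.0000 V=0.0000[hold]; j=3 S=209.3886 intr=0.0000 cont=0.0000 V=0.0000[hold]  S*(3)=-
k=2: j=0 S=131.7862 intr=0.0000 cont=6.8602 V=6.8602[hold]; j=1 S=158.6000 intr=0.0000 cont=1.0491 V=1.0491[hold]; j=2 S=190.8694 intr=0.0000 cont=0.0000 V=0.0000[hold]  S*(2)=-
k=1: j=0 S=144.5728 intr=0.0000 cont=3.8667 V=3.8667[hold]; j=1 S=173.9882 intr=0.0000 cont=0.5099 V=0.5099[hold]  S*(1)=-
k=0: j=0 S=158.6000 intr=0.0000 cont=2.1380 V=2.1380[hold]  S*(0)=-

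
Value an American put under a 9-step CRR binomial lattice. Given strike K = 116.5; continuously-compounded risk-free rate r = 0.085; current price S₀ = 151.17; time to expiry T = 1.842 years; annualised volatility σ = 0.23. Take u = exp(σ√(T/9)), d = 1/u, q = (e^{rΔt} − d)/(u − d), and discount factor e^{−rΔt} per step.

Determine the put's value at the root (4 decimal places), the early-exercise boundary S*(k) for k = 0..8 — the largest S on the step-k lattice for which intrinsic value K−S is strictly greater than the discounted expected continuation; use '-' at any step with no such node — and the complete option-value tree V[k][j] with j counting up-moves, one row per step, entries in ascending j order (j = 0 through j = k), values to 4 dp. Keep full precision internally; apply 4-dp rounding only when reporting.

Δt=0.20467, u=1.10966, d=0.90118, q=0.55819, disc=e^(-rΔt)=0.98275
k=9 terminal: V=max(K-S,0) → 57.2400 43.5307 26.6498 5.8637 0.0000 0.0000 0.0000 0.0000 0.0000 0.0000
k=8: j=0 S=65.7584 intr=50.7416 cont=48.7324 V=50.7416[EX]; j=1 S=80.9710 intr=35.5290 cont=33.5198 V=35.5290[EX]; j=2 S=99.7030 intr=16.7970 cont=14.7878 V=16.7970[EX]; j=3 S=122.7685 intr=0.0000 cont=2.5460 V=2.5460[hold]; j=4 S=151.1700 intr=0.0000 cont=0.0000 V=0.0000[hold]; j=5 S=186.1419 intr=0.0000 cont=0.0000 V=0.0000[hold]; j=6 S=229.2043 intr=0.0000 cont=0.0000 V=0.0000[hold]; j=7 S=282.2289 intr=0.0000 cont=0.0000 V=0.0000[hold]; j=8 S=347.5202 intr=0.0000 cont=0.0000 V=0.0000[hold]  S*(8)=99.7030
k=7: j=0 S=72.9693 intr=43.5307 cont=41.5215 V=43.5307[EX]; j=1 S=89.8502 intr=26.6498 cont=24.6406 V=26.6498[EX]; j=2 S=110.6363 intr=5.8637 cont=8.6898 V=8.6898[hold]; j=3 S=136.2311 intr=0.0000 cont=1.1055 V=1.1055[hold]; j=4 S=167.7471 intr=0.0000 cont=0.0000 V=0.0000[hold]; j=5 S=206.5540 intr=0.0000 cont=0.0000 V=0.0000[hold]; j=6 S=254.3385 intr=0.0000 cont=0.0000 V=0.0000[hold]; j=7 S=313.1777 intr=0.0000 cont=0.0000 V=0.0000[hold]  S*(7)=89.8502
k=6: j=0 S=80.9710 intr=35.5290 cont=33.5198 V=35.5290[EX]; j=1 S=99.7030 intr=16.7970 cont=16.3381 V=16.7970[EX]; j=2 S=122.7685 intr=0.0000 cont=4.3795 V=4.3795[hold]; j=3 S=151.1700 intr=0.0000 cont=0.4800 V=0.4800[hold]; j=4 S=186.1419 intr=0.0000 cont=0.0000 V=0.0000[hold]; j=5 S=229.2043 intr=0.0000 cont=0.0000 V=0.0000[hold]; j=6 S=282.2289 intr=0.0000 cont=0.0000 V=0.0000[hold]  S*(6)=99.7030
k=5: j=0 S=89.8502 intr=26.6498 cont=24.6406 V=26.6498[EX]; j=1 S=110.6363 intr=5.8637 cont=9.6955 V=9.6955[hold]; j=2 S=136.2311 intr=0.0000 cont=2.1648 V=2.1648[hold]; j=3 S=167.7471 intr=0.0000 cont=0.2084 V=0.2084[hold]; j=4 S=206.5540 intr=0.0000 cont=0.0000 V=0.0000[hold]; j=5 S=254.3385 intr=0.0000 cont=0.0000 V=0.0000[hold]  S*(5)=89.8502
k=4: j=0 S=99.7030 intr=16.7970 cont=16.8898 V=16.8898[hold]; j=1 S=122.7685 intr=0.0000 cont=5.3973 V=5.3973[hold]; j=2 S=151.1700 intr=0.0000 cont=1.0543 V=1.0543[hold]; j=3 S=186.1419 intr=0.0000 cont=0.0905 V=0.0905[hold]; j=4 S=229.2043 intr=0.0000 cont=0.0000 V=0.0000[hold]  S*(4)=-
k=3: j=0 S=110.6363 intr=5.8637 cont=10.2942 V=10.2942[hold]; j=1 S=136.2311 intr=0.0000 cont=2.9218 V=2.9218[hold]; j=2 S=167.7471 intr=0.0000 cont=0.5074 V=0.5074[hold]; j=3 S=206.5540 intr=0.0000 cont=0.0393 V=0.0393[hold]  S*(3)=-
k=2: j=0 S=122.7685 intr=0.0000 cont=6.0725 V=6.0725[hold]; j=1 S=151.1700 intr=0.0000 cont=1.5470 V=1.5470[hold]; j=2 S=186.1419 intr=0.0000 cont=0.2419 V=0.2419[hold]  S*(2)=-
k=1: j=0 S=136.2311 intr=0.0000 cont=3.4852 V=3.4852[hold]; j=1 S=167.7471 intr=0.0000 cont=0.8044 V=0.8044[hold]  S*(1)=-
k=0: j=0 S=151.1700 intr=0.0000 cont=1.9545 V=1.9545[hold]  S*(0)=-

price = 1.9545
boundary = - - - - - 89.8502 99.7030 89.8502 99.7030
tree:
1.9545
3.4852 0.8044
6.0725 1.5470 0.2419
10.2942 2.9218 0.5074 0.0393
16.8898 5.3973 1.0543 0.0905 0.0000
26.6498 9.6955 2.1648 0.2084 0.0000 0.0000
35.5290 16.7970 4.3795 0.4800 0.0000 0.0000 0.0000
43.5307 26.6498 8.6898 1.1055 0.0000 0.0000 0.0000 0.0000
50.7416 35.5290 16.7970 2.5460 0.0000 0.0000 0.0000 0.0000 0.0000
57.2400 43.5307 26.6498 5.8637 0.0000 0.0000 0.0000 0.0000 0.0000 0.0000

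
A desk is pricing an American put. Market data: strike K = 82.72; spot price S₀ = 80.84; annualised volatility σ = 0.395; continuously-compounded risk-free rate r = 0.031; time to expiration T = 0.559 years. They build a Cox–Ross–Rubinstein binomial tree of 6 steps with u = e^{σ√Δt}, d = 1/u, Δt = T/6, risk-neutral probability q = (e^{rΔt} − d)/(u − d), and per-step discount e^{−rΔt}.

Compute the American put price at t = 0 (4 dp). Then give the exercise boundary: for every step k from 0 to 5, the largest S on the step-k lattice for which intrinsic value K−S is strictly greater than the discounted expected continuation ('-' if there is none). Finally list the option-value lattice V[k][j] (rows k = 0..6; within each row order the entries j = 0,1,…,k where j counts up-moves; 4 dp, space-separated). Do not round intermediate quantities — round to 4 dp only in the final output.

price = 9.8601
boundary = - - - 56.3043 63.5190 71.6580
tree:
9.8601
14.2435 5.2059
19.8409 8.3101 1.8992
26.4157 12.8903 3.4349 0.2593
32.8108 19.2010 6.1818 0.5018 0.0000
38.4796 26.4157 11.0620 0.9713 0.0000 0.0000
43.5045 32.8108 19.2010 1.8800 0.0000 0.0000 0.0000

Δt=0.09317, u=1.12814, d=0.88642, q=0.48186, disc=e^(-rΔt)=0.99712
k=6 terminal: V=max(K-S,0) → 43.5045 32.8108 19.2010 1.8800 0.0000 0.0000 0.0000
k=5: j=0 S=44.2404 intr=38.4796 cont=38.2410 V=38.4796[EX]; j=1 S=56.3043 intr=26.4157 cont=26.1771 V=26.4157[EX]; j=2 S=71.6580 intr=11.0620 cont=10.8234 V=11.0620[EX]; j=3 S=91.1985 intr=0.0000 cont=0.9713 V=0.9713[hold]; j=4 S=116.0675 intr=0.0000 cont=0.0000 V=0.0000[hold]; j=5 S=147.7181 intr=0.0000 cont=0.0000 V=0.0000[hold]  S*(5)=71.6580
k=4: j=0 S=49.9092 intr=32.8108 cont=32.5722 V=32.8108[EX]; j=1 S=63.5190 intr=19.2010 cont=18.9625 V=19.2010[EX]; j=2 S=80.8400 intr=1.8800 cont=6.1818 V=6.1818[hold]; j=3 S=102.8843 intr=0.0000 cont=0.5018 V=0.5018[hold]; j=4 S=130.9399 intr=0.0000 cont=0.0000 V=0.0000[hold]  S*(4)=63.5190
k=3: j=0 S=56.3043 intr=26.4157 cont=26.1771 V=26.4157[EX]; j=1 S=71.6580 intr=11.0620 cont=12.8903 V=12.8903[hold]; j=2 S=91.1985 intr=0.0000 cont=3.4349 V=3.4349[hold]; j=3 S=116.0675 intr=0.0000 cont=0.2593 V=0.2593[hold]  S*(3)=56.3043
k=2: j=0 S=63.5190 intr=19.2010 cont=19.8409 V=19.8409[hold]; j=1 S=80.8400 intr=1.8800 cont=8.3101 V=8.3101[hold]; j=2 S=102.8843 intr=0.0000 cont=1.8992 V=1.8992[hold]  S*(2)=-
k=1: j=0 S=71.6580 intr=11.0620 cont=14.2435 V=14.2435[hold]; j=1 S=91.1985 intr=0.0000 cont=5.2059 V=5.2059[hold]  S*(1)=-
k=0: j=0 S=80.8400 intr=1.8800 cont=9.8601 V=9.8601[hold]  S*(0)=-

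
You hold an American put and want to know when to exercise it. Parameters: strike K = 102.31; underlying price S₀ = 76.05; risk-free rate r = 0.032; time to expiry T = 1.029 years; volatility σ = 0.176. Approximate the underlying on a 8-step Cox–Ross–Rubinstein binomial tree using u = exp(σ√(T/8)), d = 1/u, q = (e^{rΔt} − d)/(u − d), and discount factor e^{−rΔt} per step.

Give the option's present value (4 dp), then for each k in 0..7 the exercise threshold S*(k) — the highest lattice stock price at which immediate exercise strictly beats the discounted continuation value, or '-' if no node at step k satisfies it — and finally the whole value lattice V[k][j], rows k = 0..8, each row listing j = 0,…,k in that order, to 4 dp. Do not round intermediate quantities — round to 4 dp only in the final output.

price = 26.2600
boundary = 76.0500 81.0051 76.0500 81.0051 86.2831 81.0051 86.2831 91.9049
tree:
26.2600
30.9120 21.3049
35.2794 26.2600 16.0755
39.3797 30.9120 21.3049 11.3159
43.2292 35.2794 26.2600 16.0269 7.0028
46.8432 39.3797 30.9120 21.3049 10.8513 3.4614
50.2361 43.2292 35.2794 26.2600 16.0269 6.1002 1.0225
53.4215 46.8432 39.3797 30.9120 21.3049 10.4051 2.1252 0.0000
56.4120 50.2361 43.2292 35.2794 26.2600 16.0269 4.4169 0.0000 0.0000

Δt=0.12862  u=1.06516  d=0.93883  q=0.51687  discount=0.99589
step 8 (expiry): payoffs max(K−S,0) = 56.4120 50.2361 43.2292 35.2794 26.2600 16.0269 4.4169 0.0000 0.0000
step 7: (k=7,j=0): S=48.8885, (K−S)⁺=53.4215, hold=53.0012 ⇒ V=53.4215 exercise | (k=7,j=1): S=55.4668, (K−S)⁺=46.8432, hold=46.4229 ⇒ V=46.8432 exercise | (k=7,j=2): S=62.9303, (K−S)⁺=39.3797, hold=38.9595 ⇒ V=39.3797 exercise | (k=7,j=3): S=71.3980, (K−S)⁺=30.9120, hold=30.4918 ⇒ V=30.9120 exercise | (k=7,j=4): S=81.0051, (K−S)⁺=21.3049, hold=20.8846 ⇒ V=21.3049 exercise | (k=7,j=5): S=91.9049, (K−S)⁺=10.4051, hold=9.9848 ⇒ V=10.4051 exercise | (k=7,j=6): S=104.2714, (K−S)⁺=0.0000, hold=2.1252 ⇒ V=2.1252 continue | (k=7,j=7): S=118.3019, (K−S)⁺=0.0000, hold=0.0000 ⇒ V=0.0000 continue  boundary S*=91.9049
step 6: (k=6,j=0): S=52.0739, (K−S)⁺=50.2361, hold=49.8159 ⇒ V=50.2361 exercise | (k=6,j=1): S=59.0808, (K−S)⁺=43.2292, hold=42.8089 ⇒ V=43.2292 exercise | (k=6,j=2): S=67.0306, (K−S)⁺=35.2794, hold=34.8592 ⇒ V=35.2794 exercise | (k=6,j=3): S=76.0500, (K−S)⁺=26.2600, hold=25.8398 ⇒ V=26.2600 exercise | (k=6,j=4): S=86.2831, (K−S)⁺=16.0269, hold=15.6067 ⇒ V=16.0269 exercise | (k=6,j=5): S=97.8931, (K−S)⁺=4.4169, hold=6.1002 ⇒ V=6.1002 continue | (k=6,j=6): S=111.0653, (K−S)⁺=0.0000, hold=1.0225 ⇒ V=1.0225 continue  boundary S*=86.2831
step 5: (k=5,j=0): S=55.4668, (K−S)⁺=46.8432, hold=46.4229 ⇒ V=46.8432 exercise | (k=5,j=1): S=62.9303, (K−S)⁺=39.3797, hold=38.9595 ⇒ V=39.3797 exercise | (k=5,j=2): S=71.3980, (K−S)⁺=30.9120, hold=30.4918 ⇒ V=30.9120 exercise | (k=5,j=3): S=81.0051, (K−S)⁺=21.3049, hold=20.8846 ⇒ V=21.3049 exercise | (k=5,j=4): S=91.9049, (K−S)⁺=10.4051, hold=10.8513 ⇒ V=10.8513 continue | (k=5,j=5): S=104.2714, (K−S)⁺=0.0000, hold=3.4614 ⇒ V=3.4614 continue  boundary S*=81.0051
step 4: (k=4,j=0): S=59.0808, (K−S)⁺=43.2292, hold=42.8089 ⇒ V=43.2292 exercise | (k=4,j=1): S=67.0306, (K−S)⁺=35.2794, hold=34.8592 ⇒ V=35.2794 exercise | (k=4,j=2): S=76.0500, (K−S)⁺=26.2600, hold=25.8398 ⇒ V=26.2600 exercise | (k=4,j=3): S=86.2831, (K−S)⁺=16.0269, hold=15.8364 ⇒ V=16.0269 exercise | (k=4,j=4): S=97.8931, (K−S)⁺=4.4169, hold=7.0028 ⇒ V=7.0028 continue  boundary S*=86.2831
step 3: (k=3,j=0): S=62.9303, (K−S)⁺=39.3797, hold=38.9595 ⇒ V=39.3797 exercise | (k=3,j=1): S=71.3980, (K−S)⁺=30.9120, hold=30.4918 ⇒ V=30.9120 exercise | (k=3,j=2): S=81.0051, (K−S)⁺=21.3049, hold=20.8846 ⇒ V=21.3049 exercise | (k=3,j=3): S=91.9049, (K−S)⁺=10.4051, hold=11.3159 ⇒ V=11.3159 continue  boundary S*=81.0051
step 2: (k=2,j=0): S=67.0306, (K−S)⁺=35.2794, hold=34.8592 ⇒ V=35.2794 exercise | (k=2,j=1): S=76.0500, (K−S)⁺=26.2600, hold=25.8398 ⇒ V=26.2600 exercise | (k=2,j=2): S=86.2831, (K−S)⁺=16.0269, hold=16.0755 ⇒ V=16.0755 continue  boundary S*=76.0500
step 1: (k=1,j=0): S=71.3980, (K−S)⁺=30.9120, hold=30.4918 ⇒ V=30.9120 exercise | (k=1,j=1): S=81.0051, (K−S)⁺=21.3049, hold=20.9097 ⇒ V=21.3049 exercise  boundary S*=81.0051
step 0: (k=0,j=0): S=76.0500, (K−S)⁺=26.2600, hold=25.8398 ⇒ V=26.2600 exercise  boundary S*=76.0500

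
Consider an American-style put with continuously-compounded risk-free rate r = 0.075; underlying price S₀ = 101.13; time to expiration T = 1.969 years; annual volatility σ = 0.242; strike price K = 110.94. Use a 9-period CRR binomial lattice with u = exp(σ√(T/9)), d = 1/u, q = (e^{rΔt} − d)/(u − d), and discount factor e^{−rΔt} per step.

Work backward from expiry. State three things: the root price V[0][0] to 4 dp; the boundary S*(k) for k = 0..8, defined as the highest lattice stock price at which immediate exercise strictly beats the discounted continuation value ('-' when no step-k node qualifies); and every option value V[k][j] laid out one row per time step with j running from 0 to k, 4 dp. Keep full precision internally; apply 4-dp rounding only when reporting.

Δt=0.21878, u=1.11985, d=0.89298, q=0.54465, disc=e^(-rΔt)=0.98373
k=9 terminal: V=max(K-S,0) → 74.4267 65.1502 53.5170 38.9282 20.6330 0.0000 0.0000 0.0000 0.0000 0.0000
k=8: j=0 S=40.8893 intr=70.0507 cont=68.2452 V=70.0507[EX]; j=1 S=51.2775 intr=59.6625 cont=57.8570 V=59.6625[EX]; j=2 S=64.3050 intr=46.6350 cont=44.8295 V=46.6350[EX]; j=3 S=80.6422 intr=30.2978 cont=28.4923 V=30.2978[EX]; j=4 S=101.1300 intr=9.8100 cont=9.2423 V=9.8100[EX]; j=5 S=126.8229 intr=0.0000 cont=0.0000 V=0.0000[hold]; j=6 S=159.0432 intr=0.0000 cont=0.0000 V=0.0000[hold]; j=7 S=199.4494 intr=0.0000 cont=0.0000 V=0.0000[hold]; j=8 S=250.1211 intr=0.0000 cont=0.0000 V=0.0000[hold]  S*(8)=101.1300
k=7: j=0 S=45.7898 intr=65.1502 cont=63.3447 V=65.1502[EX]; j=1 S=57.4230 intr=53.5170 cont=51.7115 V=53.5170[EX]; j=2 S=72.0118 intr=38.9282 cont=37.1227 V=38.9282[EX]; j=3 S=90.3070 intr=20.6330 cont=18.8276 V=20.6330[EX]; j=4 S=113.2502 intr=0.0000 cont=4.3942 V=4.3942[hold]; j=5 S=142.0223 intr=0.0000 cont=0.0000 V=0.0000[hold]; j=6 S=178.1041 intr=0.0000 cont=0.0000 V=0.0000[hold]; j=7 S=223.3529 intr=0.0000 cont=0.0000 V=0.0000[hold]  S*(7)=90.3070
k=6: j=0 S=51.2775 intr=59.6625 cont=57.8570 V=59.6625[EX]; j=1 S=64.3050 intr=46.6350 cont=44.8295 V=46.6350[EX]; j=2 S=80.6422 intr=30.2978 cont=28.4923 V=30.2978[EX]; j=3 S=101.1300 intr=9.8100 cont=11.5967 V=11.5967[hold]; j=4 S=126.8229 intr=0.0000 cont=1.9683 V=1.9683[hold]; j=5 S=159.0432 intr=0.0000 cont=0.0000 V=0.0000[hold]; j=6 S=199.4494 intr=0.0000 cont=0.0000 V=0.0000[hold]  S*(6)=80.6422
k=5: j=0 S=57.4230 intr=53.5170 cont=51.7115 V=53.5170[EX]; j=1 S=72.0118 intr=38.9282 cont=37.1227 V=38.9282[EX]; j=2 S=90.3070 intr=20.6330 cont=19.7848 V=20.6330[EX]; j=3 S=113.2502 intr=0.0000 cont=6.2492 V=6.2492[hold]; j=4 S=142.0223 intr=0.0000 cont=0.8817 V=0.8817[hold]; j=5 S=178.1041 intr=0.0000 cont=0.0000 V=0.0000[hold]  S*(5)=90.3070
k=4: j=0 S=64.3050 intr=46.6350 cont=44.8295 V=46.6350[EX]; j=1 S=80.6422 intr=30.2978 cont=28.4923 V=30.2978[EX]; j=2 S=101.1300 intr=9.8100 cont=12.5905 V=12.5905[hold]; j=3 S=126.8229 intr=0.0000 cont=3.2716 V=3.2716[hold]; j=4 S=159.0432 intr=0.0000 cont=0.3949 V=0.3949[hold]  S*(4)=80.6422
k=3: j=0 S=72.0118 intr=38.9282 cont=37.1227 V=38.9282[EX]; j=1 S=90.3070 intr=20.6330 cont=20.3173 V=20.6330[EX]; j=2 S=113.2502 intr=0.0000 cont=7.3926 V=7.3926[hold]; j=3 S=142.0223 intr=0.0000 cont=1.6771 V=1.6771[hold]  S*(3)=90.3070
k=2: j=0 S=80.6422 intr=30.2978 cont=28.4923 V=30.2978[EX]; j=1 S=101.1300 intr=9.8100 cont=13.2032 V=13.2032[hold]; j=2 S=126.8229 intr=0.0000 cont=4.2100 V=4.2100[hold]  S*(2)=80.6422
k=1: j=0 S=90.3070 intr=20.6330 cont=20.6456 V=20.6456[hold]; j=1 S=113.2502 intr=0.0000 cont=8.1698 V=8.1698[hold]  S*(1)=-
k=0: j=0 S=101.1300 intr=9.8100 cont=13.6252 V=13.6252[hold]  S*(0)=-

price = 13.6252
boundary = - - 80.6422 90.3070 80.6422 90.3070 80.6422 90.3070 101.1300
tree:
13.6252
20.6456 8.1698
30.2978 13.2032 4.2100
38.9282 20.6330 7.3926 1.6771
46.6350 30.2978 12.5905 3.2716 0.3949
53.5170 38.9282 20.6330 6.2492 0.8817 0.0000
59.6625 46.6350 30.2978 11.5967 1.9683 0.0000 0.0000
65.1502 53.5170 38.9282 20.6330 4.3942 0.0000 0.0000 0.0000
70.0507 59.6625 46.6350 30.2978 9.8100 0.0000 0.0000 0.0000 0.0000
74.4267 65.1502 53.5170 38.9282 20.6330 0.0000 0.0000 0.0000 0.0000 0.0000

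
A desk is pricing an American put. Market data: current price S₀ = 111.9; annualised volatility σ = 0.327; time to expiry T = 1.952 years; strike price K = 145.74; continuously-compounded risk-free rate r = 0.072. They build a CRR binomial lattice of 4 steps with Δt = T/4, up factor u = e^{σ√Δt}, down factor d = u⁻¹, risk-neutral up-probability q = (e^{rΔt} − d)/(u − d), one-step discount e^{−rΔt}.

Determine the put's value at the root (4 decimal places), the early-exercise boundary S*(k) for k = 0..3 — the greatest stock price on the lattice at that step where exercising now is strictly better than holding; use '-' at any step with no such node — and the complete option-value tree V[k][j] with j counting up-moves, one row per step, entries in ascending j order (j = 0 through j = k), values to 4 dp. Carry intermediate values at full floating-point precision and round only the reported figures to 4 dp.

params: Δt=0.48800 u=1.25663 d=0.79578 q=0.52074 e^(-rΔt)=0.96547
t_4 payoffs: 100.8652 74.8775 33.8400 0.0000 0.0000
t_3: node(3,0) S=56.3909 payoff=89.3491 vs cont=84.3173 → 89.3491 [stop]  node(3,1) S=89.0478 payoff=56.6922 vs cont=51.6604 → 56.6922 [stop]  node(3,2) S=140.6167 payoff=5.1233 vs cont=15.6583 → 15.6583 [wait]  node(3,3) S=222.0500 payoff=0.0000 vs cont=0.0000 → 0.0000 [wait]  ⇒ S*(3)=89.0478
t_2: node(2,0) S=70.8625 payoff=74.8775 vs cont=69.8457 → 74.8775 [stop]  node(2,1) S=111.9000 payoff=33.8400 vs cont=34.1048 → 34.1048 [wait]  node(2,2) S=176.7030 payoff=0.0000 vs cont=7.2454 → 7.2454 [wait]  ⇒ S*(2)=70.8625
t_1: node(1,0) S=89.0478 payoff=56.6922 vs cont=51.7935 → 56.6922 [stop]  node(1,1) S=140.6167 payoff=5.1233 vs cont=19.4235 → 19.4235 [wait]  ⇒ S*(1)=89.0478
t_0: node(0,0) S=111.9000 payoff=33.8400 vs cont=35.9978 → 35.9978 [wait]  ⇒ S*(0)=-

price = 35.9978
boundary = - 89.0478 70.8625 89.0478
tree:
35.9978
56.6922 19.4235
74.8775 34.1048 7.2454
89.3491 56.6922 15.6583 0.0000
100.8652 74.8775 33.8400 0.0000 0.0000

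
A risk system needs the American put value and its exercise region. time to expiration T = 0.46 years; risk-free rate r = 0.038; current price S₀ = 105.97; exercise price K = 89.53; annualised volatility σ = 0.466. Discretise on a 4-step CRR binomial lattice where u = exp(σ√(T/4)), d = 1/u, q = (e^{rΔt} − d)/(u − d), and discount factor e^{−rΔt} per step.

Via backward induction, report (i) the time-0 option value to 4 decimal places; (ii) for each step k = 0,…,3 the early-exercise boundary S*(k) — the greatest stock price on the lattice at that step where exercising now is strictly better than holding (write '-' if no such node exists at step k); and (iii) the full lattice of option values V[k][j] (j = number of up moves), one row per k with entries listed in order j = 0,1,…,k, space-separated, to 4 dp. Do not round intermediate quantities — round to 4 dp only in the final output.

Δt=0.11500  u=1.17120  d=0.85383  q=0.47437  discount=0.99564
step 4 (expiry): payoffs max(K−S,0) = 33.2104 12.2759 0.0000 0.0000 0.0000
step 3: (k=3,j=0): S=65.9615, (K−S)⁺=23.5685, hold=23.1781 ⇒ V=23.5685 exercise | (k=3,j=1): S=90.4799, (K−S)⁺=0.0000, hold=6.4244 ⇒ V=6.4244 continue | (k=3,j=2): S=124.1120, (K−S)⁺=0.0000, hold=0.0000 ⇒ V=0.0000 continue | (k=3,j=3): S=170.2454, (K−S)⁺=0.0000, hold=0.0000 ⇒ V=0.0000 continue  boundary S*=65.9615
step 2: (k=2,j=0): S=77.2541, (K−S)⁺=12.2759, hold=15.3685 ⇒ V=15.3685 continue | (k=2,j=1): S=105.9700, (K−S)⁺=0.0000, hold=3.3621 ⇒ V=3.3621 continue | (k=2,j=2): S=145.3599, (K−S)⁺=0.0000, hold=0.0000 ⇒ V=0.0000 continue  boundary S*=-
step 1: (k=1,j=0): S=90.4799, (K−S)⁺=0.0000, hold=9.6308 ⇒ V=9.6308 continue | (k=1,j=1): S=124.1120, (K−S)⁺=0.0000, hold=1.7595 ⇒ V=1.7595 continue  boundary S*=-
step 0: (k=0,j=0): S=105.9700, (K−S)⁺=0.0000, hold=5.8711 ⇒ V=5.8711 continue  boundary S*=-

price = 5.8711
boundary = - - - 65.9615
tree:
5.8711
9.6308 1.7595
15.3685 3.3621 0.0000
23.5685 6.4244 0.0000 0.0000
33.2104 12.2759 0.0000 0.0000 0.0000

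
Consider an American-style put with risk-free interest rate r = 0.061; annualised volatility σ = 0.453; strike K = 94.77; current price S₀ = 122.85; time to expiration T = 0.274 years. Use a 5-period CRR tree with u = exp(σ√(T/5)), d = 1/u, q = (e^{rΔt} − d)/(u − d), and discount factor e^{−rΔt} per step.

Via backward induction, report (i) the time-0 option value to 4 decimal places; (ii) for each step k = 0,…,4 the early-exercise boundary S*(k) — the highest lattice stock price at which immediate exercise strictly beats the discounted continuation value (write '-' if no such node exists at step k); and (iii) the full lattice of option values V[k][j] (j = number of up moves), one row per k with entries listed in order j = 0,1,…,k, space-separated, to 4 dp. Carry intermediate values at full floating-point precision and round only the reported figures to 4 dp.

params: Δt=0.05480 u=1.11187 d=0.89938 q=0.48927 e^(-rΔt)=0.99666
t_5 payoffs: 22.4760 5.3960 0.0000 0.0000 0.0000 0.0000
t_4: node(4,0) S=80.3816 payoff=14.3884 vs cont=14.0721 → 14.3884 [stop]  node(4,1) S=99.3725 payoff=0.0000 vs cont=2.7467 → 2.7467 [wait]  node(4,2) S=122.8500 payoff=0.0000 vs cont=0.0000 → 0.0000 [wait]  node(4,3) S=151.8743 payoff=0.0000 vs cont=0.0000 → 0.0000 [wait]  node(4,4) S=187.7558 payoff=0.0000 vs cont=0.0000 → 0.0000 [wait]  ⇒ S*(4)=80.3816
t_3: node(3,0) S=89.3740 payoff=5.3960 vs cont=8.6634 → 8.6634 [wait]  node(3,1) S=110.4894 payoff=0.0000 vs cont=1.3981 → 1.3981 [wait]  node(3,2) S=136.5934 payoff=0.0000 vs cont=0.0000 → 0.0000 [wait]  node(3,3) S=168.8647 payoff=0.0000 vs cont=0.0000 → 0.0000 [wait]  ⇒ S*(3)=-
t_2: node(2,0) S=99.3725 payoff=0.0000 vs cont=5.0917 → 5.0917 [wait]  node(2,1) S=122.8500 payoff=0.0000 vs cont=0.7117 → 0.7117 [wait]  node(2,2) S=151.8743 payoff=0.0000 vs cont=0.0000 → 0.0000 [wait]  ⇒ S*(2)=-
t_1: node(1,0) S=110.4894 payoff=0.0000 vs cont=2.9388 → 2.9388 [wait]  node(1,1) S=136.5934 payoff=0.0000 vs cont=0.3623 → 0.3623 [wait]  ⇒ S*(1)=-
t_0: node(0,0) S=122.8500 payoff=0.0000 vs cont=1.6726 → 1.6726 [wait]  ⇒ S*(0)=-

price = 1.6726
boundary = - - - - 80.3816
tree:
1.6726
2.9388 0.3623
5.0917 0.7117 0.0000
8.6634 1.3981 0.0000 0.0000
14.3884 2.7467 0.0000 0.0000 0.0000
22.4760 5.3960 0.0000 0.0000 0.0000 0.0000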